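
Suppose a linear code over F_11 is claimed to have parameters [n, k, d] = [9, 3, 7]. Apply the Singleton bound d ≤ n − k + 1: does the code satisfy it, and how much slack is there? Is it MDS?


Singleton RHS = n − k + 1 = 7, slack = 0, bound satisfied, MDS.

Singleton bound: d ≤ n − k + 1.
Here n = 9, k = 3, so n − k + 1 = 7.
Given d = 7, check d ≤ 7: YES.
Slack = (n − k + 1) − d = 0.
The code is MDS (slack = 0).
Description: the claimed parameters are [9, 3, 7]_11; such a code would be MDS (meets Singleton bound).


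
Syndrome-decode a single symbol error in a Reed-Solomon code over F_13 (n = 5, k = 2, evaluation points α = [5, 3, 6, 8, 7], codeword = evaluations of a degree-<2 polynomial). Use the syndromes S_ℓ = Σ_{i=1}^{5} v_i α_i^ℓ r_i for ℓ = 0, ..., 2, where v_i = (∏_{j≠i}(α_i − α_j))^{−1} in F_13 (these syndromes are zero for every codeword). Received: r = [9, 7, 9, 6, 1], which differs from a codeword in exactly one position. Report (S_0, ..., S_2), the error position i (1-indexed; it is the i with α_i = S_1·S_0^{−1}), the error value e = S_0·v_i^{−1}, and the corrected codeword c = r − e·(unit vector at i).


S = (5, 12, 8), error at position 1, error magnitude e = 5, c = [4, 7, 9, 6, 1].

Step 1: column multipliers v_i = (∏_{j≠i}(α_i − α_j))^{−1} mod 13.
  i = 1 (α = 5): (5−3)(5−6)(5−8)(5−7) = 2·(−1)·(−3)·(−2) = −12 ≡ 1, so v_1 = 1^{−1} = 1 (mod 13).
  i = 2 (α = 3): (3−5)(3−6)(3−8)(3−7) = (−2)·(−3)·(−5)·(−4) = 120 ≡ 3, so v_2 = 3^{−1} = 9 (mod 13).
  i = 3 (α = 6): (6−5)(6−3)(6−8)(6−7) = 1·3·(−2)·(−1) = 6 ≡ 6, so v_3 = 6^{−1} = 11 (mod 13).
  i = 4 (α = 8): (8−5)(8−3)(8−6)(8−7) = 3·5·2·1 = 30 ≡ 4, so v_4 = 4^{−1} = 10 (mod 13).
  i = 5 (α = 7): (7−5)(7−3)(7−6)(7−8) = 2·4·1·(−1) = −8 ≡ 5, so v_5 = 5^{−1} = 8 (mod 13).
  v = [1, 9, 11, 10, 8].
Step 2: syndromes of r = [9, 7, 9, 6, 1] (all sums mod 13).
  S_0 = Σ v_i r_i = 1·9 + 9·7 + 11·9 + 10·6 + 8·1 = 239 ≡ 5.
  S_1 = Σ v_i α_i r_i = 1·5·9 + 9·3·7 + 11·6·9 + 10·8·6 + 8·7·1 = 1364 ≡ 12.
  α_i^2 mod 13 = [12, 9, 10, 12, 10].
  S_2 = Σ v_i α_i^2 r_i = 1·12·9 + 9·9·7 + 11·10·9 + 10·12·6 + 8·10·1 = 2465 ≡ 8.
  S = (5, 12, 8) ≠ 0, so r is not a codeword (an error is present).
Step 3: locate the error. For a single error e at position i, S_ℓ = v_i·e·α_i^ℓ, so α_err = S_1/S_0.
  S_0^{−1} = 5^{−1} = 8 (mod 13), so α_err = 12·8 = 96 ≡ 5 = α_1. Error position i = 1.
  Consistency check: S_2/S_1 = 8·12 = 96 ≡ 5 = α_err ✓ (single-error assumption holds).
Step 4: error magnitude e = S_0/v_1 = S_0·∏_{j≠1}(α_1 − α_j) = 5·1 = 5 ≡ 5 (mod 13).
Step 5: correct position 1: c_1 = r_1 − e = 9 − 5 ≡ 4 (mod 13). Hence c = [4, 7, 9, 6, 1].
  Check: interpolating c through the α_i gives m(x) = 5 + 5·x (degree < 2) with m(α_i) = c_i for every i, so c is indeed a codeword.


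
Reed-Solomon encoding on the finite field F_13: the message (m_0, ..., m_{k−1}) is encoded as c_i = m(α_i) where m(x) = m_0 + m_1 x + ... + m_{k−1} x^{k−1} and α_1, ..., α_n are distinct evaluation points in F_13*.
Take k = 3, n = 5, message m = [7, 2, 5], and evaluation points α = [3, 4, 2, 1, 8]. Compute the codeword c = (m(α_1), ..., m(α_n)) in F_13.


c = [6, 4, 5, 1, 5]

Message polynomial: m(x) = 7 + 2·x + 5·x^2 (mod 13).
For each evaluation point α_i, compute m(α_i) mod 13:
  α_1 = 3: Horner steps 5 → 4 → 6, so m(3) = 6.
  α_2 = 4: Horner steps 5 → 9 → 4, so m(4) = 4.
  α_3 = 2: Horner steps 5 → 12 → 5, so m(2) = 5.
  α_4 = 1: Horner steps 5 → 7 → 1, so m(1) = 1.
  α_5 = 8: Horner steps 5 → 3 → 5, so m(8) = 5.
Codeword c = [6, 4, 5, 1, 5] ∈ F_13^5.


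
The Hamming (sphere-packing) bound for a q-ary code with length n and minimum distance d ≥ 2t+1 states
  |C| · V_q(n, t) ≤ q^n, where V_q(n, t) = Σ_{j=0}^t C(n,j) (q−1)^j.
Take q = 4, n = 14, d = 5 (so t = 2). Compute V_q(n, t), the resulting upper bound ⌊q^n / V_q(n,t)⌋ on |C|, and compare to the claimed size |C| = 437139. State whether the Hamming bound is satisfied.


V_q(n, t) = 862, q^n = 268435456, Hamming bound = 311410, |C| = 437139 > bound (violated).

Step 1: Compute V_q(n, t) = Σ_{j=0}^2 C(n, j) (q−1)^j.
  j = 0: C(14,0)·(3)^0 = 1·1 = 1.
  j = 1: C(14,1)·(3)^1 = 14·3 = 42.
  j = 2: C(14,2)·(3)^2 = 91·9 = 819.
  V_q(n, t) = 1 + 42 + 819 = 862.
Step 2: q^n = 4^14 = 268435456.
Step 3: Hamming bound ⌊q^n / V_q(n,t)⌋ = ⌊268435456/862⌋ = 311410.
Step 4: Compare |C| = 437139 to 311410: violated.
The claimed |C| lies above the Hamming bound, so no 4-ary code of length 14 with d ≥ 5 can have 437139 codewords.


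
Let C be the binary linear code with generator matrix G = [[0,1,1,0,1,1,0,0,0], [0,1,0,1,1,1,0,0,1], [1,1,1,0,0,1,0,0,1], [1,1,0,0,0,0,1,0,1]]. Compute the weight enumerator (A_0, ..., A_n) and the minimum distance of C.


Weight distribution: A_0 = 1, A_3 = 4, A_4 = 5, A_5 = 4, A_6 = 2. Minimum distance d = 3.

Enumerate all 2^4 = 16 messages m ∈ F_2^4.
For each, compute codeword c = mG in F_2^9, then tally its weight.
  m = 0000 → c = 000000000, weight = 0.
  m = 1000 → c = 011011000, weight = 4.
  m = 0100 → c = 010111001, weight = 5.
  m = 1100 → c = 001100001, weight = 3.
  m = 0010 → c = 111001001, weight = 5.
  m = 1010 → c = 100010001, weight = 3.
  m = 0110 → c = 101110000, weight = 4.
  m = 1110 → c = 110101000, weight = 4.
  m = 0001 → c = 110000101, weight = 4.
  m = 1001 → c = 101011101, weight = 6.
  m = 0101 → c = 100111100, weight = 5.
  m = 1101 → c = 111100100, weight = 5.
  m = 0011 → c = 001001100, weight = 3.
  m = 1011 → c = 010010100, weight = 3.
  m = 0111 → c = 011110101, weight = 6.
  m = 1111 → c = 000101101, weight = 4.
Tally weights:
  weight 0: 1 codewords.
  weight 3: 4 codewords.
  weight 4: 5 codewords.
  weight 5: 4 codewords.
  weight 6: 2 codewords.
Minimum distance d = smallest w > 0 with A_w > 0 = 3.
Sanity: Σ A_w = 16 = 2^4 = 16 ✓.


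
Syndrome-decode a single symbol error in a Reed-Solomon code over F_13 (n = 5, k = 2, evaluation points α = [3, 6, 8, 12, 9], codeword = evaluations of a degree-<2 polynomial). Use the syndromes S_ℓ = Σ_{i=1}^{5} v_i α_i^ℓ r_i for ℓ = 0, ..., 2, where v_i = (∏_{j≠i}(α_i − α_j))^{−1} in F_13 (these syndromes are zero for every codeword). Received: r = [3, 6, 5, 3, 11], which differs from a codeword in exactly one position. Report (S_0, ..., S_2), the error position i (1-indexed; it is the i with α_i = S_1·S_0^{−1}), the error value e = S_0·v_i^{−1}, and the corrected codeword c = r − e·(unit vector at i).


S = (7, 8, 11), error at position 1, error magnitude e = 2, c = [1, 6, 5, 3, 11].

Step 1: column multipliers v_i = (∏_{j≠i}(α_i − α_j))^{−1} mod 13.
  i = 1 (α = 3): (3−6)(3−8)(3−12)(3−9) = (−3)·(−5)·(−9)·(−6) = 810 ≡ 4, so v_1 = 4^{−1} = 10 (mod 13).
  i = 2 (α = 6): (6−3)(6−8)(6−12)(6−9) = 3·(−2)·(−6)·(−3) = −108 ≡ 9, so v_2 = 9^{−1} = 3 (mod 13).
  i = 3 (α = 8): (8−3)(8−6)(8−12)(8−9) = 5·2·(−4)·(−1) = 40 ≡ 1, so v_3 = 1^{−1} = 1 (mod 13).
  i = 4 (α = 12): (12−3)(12−6)(12−8)(12−9) = 9·6·4·3 = 648 ≡ 11, so v_4 = 11^{−1} = 6 (mod 13).
  i = 5 (α = 9): (9−3)(9−6)(9−8)(9−12) = 6·3·1·(−3) = −54 ≡ 11, so v_5 = 11^{−1} = 6 (mod 13).
  v = [10, 3, 1, 6, 6].
Step 2: syndromes of r = [3, 6, 5, 3, 11] (all sums mod 13).
  S_0 = Σ v_i r_i = 10·3 + 3·6 + 1·5 + 6·3 + 6·11 = 137 ≡ 7.
  S_1 = Σ v_i α_i r_i = 10·3·3 + 3·6·6 + 1·8·5 + 6·12·3 + 6·9·11 = 1048 ≡ 8.
  α_i^2 mod 13 = [9, 10, 12, 1, 3].
  S_2 = Σ v_i α_i^2 r_i = 10·9·3 + 3·10·6 + 1·12·5 + 6·1·3 + 6·3·11 = 726 ≡ 11.
  S = (7, 8, 11) ≠ 0, so r is not a codeword (an error is present).
Step 3: locate the error. For a single error e at position i, S_ℓ = v_i·e·α_i^ℓ, so α_err = S_1/S_0.
  S_0^{−1} = 7^{−1} = 2 (mod 13), so α_err = 8·2 = 16 ≡ 3 = α_1. Error position i = 1.
  Consistency check: S_2/S_1 = 11·5 = 55 ≡ 3 = α_err ✓ (single-error assumption holds).
Step 4: error magnitude e = S_0/v_1 = S_0·∏_{j≠1}(α_1 − α_j) = 7·4 = 28 ≡ 2 (mod 13).
Step 5: correct position 1: c_1 = r_1 − e = 3 − 2 ≡ 1 (mod 13). Hence c = [1, 6, 5, 3, 11].
  Check: interpolating c through the α_i gives m(x) = 9 + 6·x (degree < 2) with m(α_i) = c_i for every i, so c is indeed a codeword.


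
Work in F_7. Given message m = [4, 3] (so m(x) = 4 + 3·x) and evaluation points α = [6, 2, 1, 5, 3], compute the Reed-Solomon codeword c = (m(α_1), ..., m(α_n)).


c = [1, 3, 0, 5, 6]

Message polynomial: m(x) = 4 + 3·x (mod 7).
For each evaluation point α_i, compute m(α_i) mod 7:
  α_1 = 6: Horner steps 3 → 1, so m(6) = 1.
  α_2 = 2: Horner steps 3 → 3, so m(2) = 3.
  α_3 = 1: Horner steps 3 → 0, so m(1) = 0.
  α_4 = 5: Horner steps 3 → 5, so m(5) = 5.
  α_5 = 3: Horner steps 3 → 6, so m(3) = 6.
Codeword c = [1, 3, 0, 5, 6] ∈ F_7^5.


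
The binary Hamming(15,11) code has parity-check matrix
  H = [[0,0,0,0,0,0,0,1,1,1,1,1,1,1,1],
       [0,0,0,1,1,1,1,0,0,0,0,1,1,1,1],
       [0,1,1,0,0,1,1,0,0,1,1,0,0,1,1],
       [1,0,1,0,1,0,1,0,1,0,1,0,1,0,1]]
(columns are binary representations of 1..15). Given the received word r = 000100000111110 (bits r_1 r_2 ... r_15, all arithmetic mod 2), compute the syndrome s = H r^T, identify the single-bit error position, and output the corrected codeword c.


s = (1, 0, 1, 0)^T, error position = 10, corrected codeword c = 000100000011110

Compute s = H r^T mod 2 one row at a time:
  s_1 = 0 + 0 + 1 + 1 + 1 + 1 + 1 + 0 = 5 ≡ 1 (mod 2).
  s_2 = 1 + 0 + 0 + 0 + 1 + 1 + 1 + 0 = 4 ≡ 0 (mod 2).
  s_3 = 0 + 0 + 0 + 0 + 1 + 1 + 1 + 0 = 3 ≡ 1 (mod 2).
  s_4 = 0 + 0 + 0 + 0 + 0 + 1 + 1 + 0 = 2 ≡ 0 (mod 2).
s = (1, 0, 1, 0)^T — this equals column 10 of H (binary 1010), so error is at position 10.
Correct: flip bit 10 of r = 000100000111110 to get c = 000100000011110.


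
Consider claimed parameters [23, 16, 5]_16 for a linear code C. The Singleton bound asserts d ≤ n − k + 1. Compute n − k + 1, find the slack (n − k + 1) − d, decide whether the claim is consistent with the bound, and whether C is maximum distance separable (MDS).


Singleton RHS = n − k + 1 = 8, slack = 3, bound satisfied, not MDS.

Singleton bound: d ≤ n − k + 1.
Here n = 23, k = 16, so n − k + 1 = 8.
Given d = 5, check d ≤ 8: YES.
Slack = (n − k + 1) − d = 3.
The code is NOT MDS (slack = 3 > 0).
Description: the claimed parameters are [23, 16, 5]_16; such a code would be non-MDS.


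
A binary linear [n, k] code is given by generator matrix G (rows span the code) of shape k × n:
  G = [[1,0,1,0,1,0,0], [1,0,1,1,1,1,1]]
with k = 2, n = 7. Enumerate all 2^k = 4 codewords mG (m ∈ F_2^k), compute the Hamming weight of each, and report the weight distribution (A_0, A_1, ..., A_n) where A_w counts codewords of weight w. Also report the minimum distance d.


Weight distribution: A_0 = 1, A_3 = 2, A_6 = 1. Minimum distance d = 3.

Enumerate all 2^2 = 4 messages m ∈ F_2^2.
For each, compute codeword c = mG in F_2^7, then tally its weight.
  m = 00 → c = 0000000, weight = 0.
  m = 10 → c = 1010100, weight = 3.
  m = 01 → c = 1011111, weight = 6.
  m = 11 → c = 0001011, weight = 3.
Tally weights:
  weight 0: 1 codewords.
  weight 3: 2 codewords.
  weight 6: 1 codewords.
Minimum distance d = smallest w > 0 with A_w > 0 = 3.
Sanity: Σ A_w = 4 = 2^2 = 4 ✓.


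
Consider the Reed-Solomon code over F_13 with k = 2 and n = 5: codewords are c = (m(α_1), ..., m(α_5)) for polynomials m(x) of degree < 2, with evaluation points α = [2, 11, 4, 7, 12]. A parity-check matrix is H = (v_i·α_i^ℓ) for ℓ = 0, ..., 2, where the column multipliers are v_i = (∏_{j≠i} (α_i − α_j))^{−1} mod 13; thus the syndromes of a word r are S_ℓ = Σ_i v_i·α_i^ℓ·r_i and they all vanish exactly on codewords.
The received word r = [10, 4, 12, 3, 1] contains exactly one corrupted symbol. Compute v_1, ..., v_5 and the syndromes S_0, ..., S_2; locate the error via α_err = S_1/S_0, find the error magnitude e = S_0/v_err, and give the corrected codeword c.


S = (6, 12, 11), error at position 1, error magnitude e = 5, c = [5, 4, 12, 3, 1].

Step 1: column multipliers v_i = (∏_{j≠i}(α_i − α_j))^{−1} mod 13.
  i = 1 (α = 2): (2−11)(2−4)(2−7)(2−12) = (−9)·(−2)·(−5)·(−10) = 900 ≡ 3, so v_1 = 3^{−1} = 9 (mod 13).
  i = 2 (α = 11): (11−2)(11−4)(11−7)(11−12) = 9·7·4·(−1) = −252 ≡ 8, so v_2 = 8^{−1} = 5 (mod 13).
  i = 3 (α = 4): (4−2)(4−11)(4−7)(4−12) = 2·(−7)·(−3)·(−8) = −336 ≡ 2, so v_3 = 2^{−1} = 7 (mod 13).
  i = 4 (α = 7): (7−2)(7−11)(7−4)(7−12) = 5·(−4)·3·(−5) = 300 ≡ 1, so v_4 = 1^{−1} = 1 (mod 13).
  i = 5 (α = 12): (12−2)(12−11)(12−4)(12−7) = 10·1·8·5 = 400 ≡ 10, so v_5 = 10^{−1} = 4 (mod 13).
  v = [9, 5, 7, 1, 4].
Step 2: syndromes of r = [10, 4, 12, 3, 1] (all sums mod 13).
  S_0 = Σ v_i r_i = 9·10 + 5·4 + 7·12 + 1·3 + 4·1 = 201 ≡ 6.
  S_1 = Σ v_i α_i r_i = 9·2·10 + 5·11·4 + 7·4·12 + 1·7·3 + 4·12·1 = 805 ≡ 12.
  α_i^2 mod 13 = [4, 4, 3, 10, 1].
  S_2 = Σ v_i α_i^2 r_i = 9·4·10 + 5·4·4 + 7·3·12 + 1·10·3 + 4·1·1 = 726 ≡ 11.
  S = (6, 12, 11) ≠ 0, so r is not a codeword (an error is present).
Step 3: locate the error. For a single error e at position i, S_ℓ = v_i·e·α_i^ℓ, so α_err = S_1/S_0.
  S_0^{−1} = 6^{−1} = 11 (mod 13), so α_err = 12·11 = 132 ≡ 2 = α_1. Error position i = 1.
  Consistency check: S_2/S_1 = 11·12 = 132 ≡ 2 = α_err ✓ (single-error assumption holds).
Step 4: error magnitude e = S_0/v_1 = S_0·∏_{j≠1}(α_1 − α_j) = 6·3 = 18 ≡ 5 (mod 13).
Step 5: correct position 1: c_1 = r_1 − e = 10 − 5 ≡ 5 (mod 13). Hence c = [5, 4, 12, 3, 1].
  Check: interpolating c through the α_i gives m(x) = 11 + 10·x (degree < 2) with m(α_i) = c_i for every i, so c is indeed a codeword.


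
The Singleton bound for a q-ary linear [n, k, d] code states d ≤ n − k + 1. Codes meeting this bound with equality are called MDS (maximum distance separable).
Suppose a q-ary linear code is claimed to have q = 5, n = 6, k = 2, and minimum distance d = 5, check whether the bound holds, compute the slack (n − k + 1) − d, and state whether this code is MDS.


Singleton RHS = n − k + 1 = 5, slack = 0, bound satisfied, MDS.

Singleton bound: d ≤ n − k + 1.
Here n = 6, k = 2, so n − k + 1 = 5.
Given d = 5, check d ≤ 5: YES.
Slack = (n − k + 1) − d = 0.
The code is MDS (slack = 0).
Description: the claimed parameters are [6, 2, 5]_5; such a code would be MDS (meets Singleton bound).


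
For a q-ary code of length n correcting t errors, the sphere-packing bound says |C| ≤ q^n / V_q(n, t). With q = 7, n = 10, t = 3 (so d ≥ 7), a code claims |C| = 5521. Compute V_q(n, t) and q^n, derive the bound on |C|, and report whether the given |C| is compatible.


V_q(n, t) = 27601, q^n = 282475249, Hamming bound = 10234, |C| = 5521 ≤ bound (satisfied).

Step 1: Compute V_q(n, t) = Σ_{j=0}^3 C(n, j) (q−1)^j.
  j = 0: C(10,0)·(6)^0 = 1·1 = 1.
  j = 1: C(10,1)·(6)^1 = 10·6 = 60.
  j = 2: C(10,2)·(6)^2 = 45·36 = 1620.
  j = 3: C(10,3)·(6)^3 = 120·216 = 25920.
  V_q(n, t) = 1 + 60 + 1620 + 25920 = 27601.
Step 2: q^n = 7^10 = 282475249.
Step 3: Hamming bound ⌊q^n / V_q(n,t)⌋ = ⌊282475249/27601⌋ = 10234.
Step 4: Compare |C| = 5521 to 10234: satisfied.
The claimed |C| lies below the Hamming bound.


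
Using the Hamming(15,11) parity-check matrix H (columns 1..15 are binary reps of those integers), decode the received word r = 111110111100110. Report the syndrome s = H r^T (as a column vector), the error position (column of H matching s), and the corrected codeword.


s = (1, 1, 1, 0)^T, error position = 14, corrected codeword c = 111110111100100

Compute s = H r^T mod 2 one row at a time:
  s_1 = 1 + 1 + 1 + 0 + 0 + 1 + 1 + 0 = 5 ≡ 1 (mod 2).
  s_2 = 1 + 1 + 0 + 1 + 0 + 1 + 1 + 0 = 5 ≡ 1 (mod 2).
  s_3 = 1 + 1 + 0 + 1 + 1 + 0 + 1 + 0 = 5 ≡ 1 (mod 2).
  s_4 = 1 + 1 + 1 + 1 + 1 + 0 + 1 + 0 = 6 ≡ 0 (mod 2).
s = (1, 1, 1, 0)^T — this equals column 14 of H (binary 1110), so error is at position 14.
Correct: flip bit 14 of r = 111110111100110 to get c = 111110111100100.


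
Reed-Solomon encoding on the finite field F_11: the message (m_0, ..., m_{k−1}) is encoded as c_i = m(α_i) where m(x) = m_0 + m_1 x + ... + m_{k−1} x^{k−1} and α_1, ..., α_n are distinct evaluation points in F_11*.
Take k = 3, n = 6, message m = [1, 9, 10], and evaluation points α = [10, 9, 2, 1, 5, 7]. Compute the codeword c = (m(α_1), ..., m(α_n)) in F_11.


c = [2, 1, 4, 9, 10, 4]

Message polynomial: m(x) = 1 + 9·x + 10·x^2 (mod 11).
For each evaluation point α_i, compute m(α_i) mod 11:
  α_1 = 10: Horner steps 10 → 10 → 2, so m(10) = 2.
  α_2 = 9: Horner steps 10 → 0 → 1, so m(9) = 1.
  α_3 = 2: Horner steps 10 → 7 → 4, so m(2) = 4.
  α_4 = 1: Horner steps 10 → 8 → 9, so m(1) = 9.
  α_5 = 5: Horner steps 10 → 4 → 10, so m(5) = 10.
  α_6 = 7: Horner steps 10 → 2 → 4, so m(7) = 4.
Codeword c = [2, 1, 4, 9, 10, 4] ∈ F_11^6.


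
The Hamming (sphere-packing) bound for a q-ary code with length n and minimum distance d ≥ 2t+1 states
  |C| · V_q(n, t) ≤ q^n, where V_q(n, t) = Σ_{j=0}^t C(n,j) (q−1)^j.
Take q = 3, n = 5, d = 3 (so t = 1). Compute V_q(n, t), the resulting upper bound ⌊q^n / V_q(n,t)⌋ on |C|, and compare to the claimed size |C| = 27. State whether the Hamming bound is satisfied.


V_q(n, t) = 11, q^n = 243, Hamming bound = 22, |C| = 27 > bound (violated).

Step 1: Compute V_q(n, t) = Σ_{j=0}^1 C(n, j) (q−1)^j.
  j = 0: C(5,0)·(2)^0 = 1·1 = 1.
  j = 1: C(5,1)·(2)^1 = 5·2 = 10.
  V_q(n, t) = 1 + 10 = 11.
Step 2: q^n = 3^5 = 243.
Step 3: Hamming bound ⌊q^n / V_q(n,t)⌋ = ⌊243/11⌋ = 22.
Step 4: Compare |C| = 27 to 22: violated.
The claimed |C| lies above the Hamming bound, so no 3-ary code of length 5 with d ≥ 3 can have 27 codewords.


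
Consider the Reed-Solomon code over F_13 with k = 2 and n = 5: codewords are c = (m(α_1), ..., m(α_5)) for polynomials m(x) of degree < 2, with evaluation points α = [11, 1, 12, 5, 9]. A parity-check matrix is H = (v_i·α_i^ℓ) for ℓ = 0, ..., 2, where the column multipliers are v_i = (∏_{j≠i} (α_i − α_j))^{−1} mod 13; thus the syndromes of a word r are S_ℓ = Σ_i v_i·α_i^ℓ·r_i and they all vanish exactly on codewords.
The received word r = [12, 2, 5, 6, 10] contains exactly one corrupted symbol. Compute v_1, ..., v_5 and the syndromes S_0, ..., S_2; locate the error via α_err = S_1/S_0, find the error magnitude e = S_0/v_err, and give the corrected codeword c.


S = (7, 6, 7), error at position 3, error magnitude e = 5, c = [12, 2, 0, 6, 10].

Step 1: column multipliers v_i = (∏_{j≠i}(α_i − α_j))^{−1} mod 13.
  i = 1 (α = 11): (11−1)(11−12)(11−5)(11−9) = 10·(−1)·6·2 = −120 ≡ 10, so v_1 = 10^{−1} = 4 (mod 13).
  i = 2 (α = 1): (1−11)(1−12)(1−5)(1−9) = (−10)·(−11)·(−4)·(−8) = 3520 ≡ 10, so v_2 = 10^{−1} = 4 (mod 13).
  i = 3 (α = 12): (12−11)(12−1)(12−5)(12−9) = 1·11·7·3 = 231 ≡ 10, so v_3 = 10^{−1} = 4 (mod 13).
  i = 4 (α = 5): (5−11)(5−1)(5−12)(5−9) = (−6)·4·(−7)·(−4) = −672 ≡ 4, so v_4 = 4^{−1} = 10 (mod 13).
  i = 5 (α = 9): (9−11)(9−1)(9−12)(9−5) = (−2)·8·(−3)·4 = 192 ≡ 10, so v_5 = 10^{−1} = 4 (mod 13).
  v = [4, 4, 4, 10, 4].
Step 2: syndromes of r = [12, 2, 5, 6, 10] (all sums mod 13).
  S_0 = Σ v_i r_i = 4·12 + 4·2 + 4·5 + 10·6 + 4·10 = 176 ≡ 7.
  S_1 = Σ v_i α_i r_i = 4·11·12 + 4·1·2 + 4·12·5 + 10·5·6 + 4·9·10 = 1436 ≡ 6.
  α_i^2 mod 13 = [4, 1, 1, 12, 3].
  S_2 = Σ v_i α_i^2 r_i = 4·4·12 + 4·1·2 + 4·1·5 + 10·12·6 + 4·3·10 = 1060 ≡ 7.
  S = (7, 6, 7) ≠ 0, so r is not a codeword (an error is present).
Step 3: locate the error. For a single error e at position i, S_ℓ = v_i·e·α_i^ℓ, so α_err = S_1/S_0.
  S_0^{−1} = 7^{−1} = 2 (mod 13), so α_err = 6·2 = 12 ≡ 12 = α_3. Error position i = 3.
  Consistency check: S_2/S_1 = 7·11 = 77 ≡ 12 = α_err ✓ (single-error assumption holds).
Step 4: error magnitude e = S_0/v_3 = S_0·∏_{j≠3}(α_3 − α_j) = 7·10 = 70 ≡ 5 (mod 13).
Step 5: correct position 3: c_3 = r_3 − e = 5 − 5 ≡ 0 (mod 13). Hence c = [12, 2, 0, 6, 10].
  Check: interpolating c through the α_i gives m(x) = 1 + 1·x (degree < 2) with m(α_i) = c_i for every i, so c is indeed a codeword.


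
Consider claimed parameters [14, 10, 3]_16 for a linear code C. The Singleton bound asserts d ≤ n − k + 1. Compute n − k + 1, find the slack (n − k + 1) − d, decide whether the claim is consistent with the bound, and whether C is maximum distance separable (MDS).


Singleton RHS = n − k + 1 = 5, slack = 2, bound satisfied, not MDS.

Singleton bound: d ≤ n − k + 1.
Here n = 14, k = 10, so n − k + 1 = 5.
Given d = 3, check d ≤ 5: YES.
Slack = (n − k + 1) − d = 2.
The code is NOT MDS (slack = 2 > 0).
Description: the claimed parameters are [14, 10, 3]_16; such a code would be non-MDS.


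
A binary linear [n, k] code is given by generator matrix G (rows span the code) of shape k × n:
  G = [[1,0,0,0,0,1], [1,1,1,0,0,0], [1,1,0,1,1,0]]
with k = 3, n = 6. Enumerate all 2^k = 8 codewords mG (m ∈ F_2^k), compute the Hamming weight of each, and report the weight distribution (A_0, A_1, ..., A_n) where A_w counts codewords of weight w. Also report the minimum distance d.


Weight distribution: A_0 = 1, A_2 = 1, A_3 = 3, A_4 = 2, A_5 = 1. Minimum distance d = 2.

Enumerate all 2^3 = 8 messages m ∈ F_2^3.
For each, compute codeword c = mG in F_2^6, then tally its weight.
  m = 000 → c = 000000, weight = 0.
  m = 100 → c = 100001, weight = 2.
  m = 010 → c = 111000, weight = 3.
  m = 110 → c = 011001, weight = 3.
  m = 001 → c = 110110, weight = 4.
  m = 101 → c = 010111, weight = 4.
  m = 011 → c = 001110, weight = 3.
  m = 111 → c = 101111, weight = 5.
Tally weights:
  weight 0: 1 codewords.
  weight 2: 1 codewords.
  weight 3: 3 codewords.
  weight 4: 2 codewords.
  weight 5: 1 codewords.
Minimum distance d = smallest w > 0 with A_w > 0 = 2.
Sanity: Σ A_w = 8 = 2^3 = 8 ✓.


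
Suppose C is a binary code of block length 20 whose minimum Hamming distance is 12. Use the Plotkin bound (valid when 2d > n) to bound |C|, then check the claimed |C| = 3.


Plotkin bound M ≤ 6; given |C| = 3 ≤ bound (satisfied).

Check applicability: 2d = 24, n = 20.
2d − n = 4 > 0, so Plotkin applies.
Compute d/(2d−n) = 12/4 ≈ 3.0000.
⌊d/(2d−n)⌋ = 3.
Plotkin bound: M ≤ 2·3 = 6.
Given |C| = 3, check: satisfied.
This |C| is below the Plotkin bound.


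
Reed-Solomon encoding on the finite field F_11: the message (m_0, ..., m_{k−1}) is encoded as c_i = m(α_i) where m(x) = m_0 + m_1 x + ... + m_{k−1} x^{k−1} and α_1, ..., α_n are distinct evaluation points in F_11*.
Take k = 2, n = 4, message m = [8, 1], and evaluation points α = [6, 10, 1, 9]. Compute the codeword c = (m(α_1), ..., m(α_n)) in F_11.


c = [3, 7, 9, 6]

Message polynomial: m(x) = 8 + 1·x (mod 11).
For each evaluation point α_i, compute m(α_i) mod 11:
  α_1 = 6: Horner steps 1 → 3, so m(6) = 3.
  α_2 = 10: Horner steps 1 → 7, so m(10) = 7.
  α_3 = 1: Horner steps 1 → 9, so m(1) = 9.
  α_4 = 9: Horner steps 1 → 6, so m(9) = 6.
Codeword c = [3, 7, 9, 6] ∈ F_11^4.


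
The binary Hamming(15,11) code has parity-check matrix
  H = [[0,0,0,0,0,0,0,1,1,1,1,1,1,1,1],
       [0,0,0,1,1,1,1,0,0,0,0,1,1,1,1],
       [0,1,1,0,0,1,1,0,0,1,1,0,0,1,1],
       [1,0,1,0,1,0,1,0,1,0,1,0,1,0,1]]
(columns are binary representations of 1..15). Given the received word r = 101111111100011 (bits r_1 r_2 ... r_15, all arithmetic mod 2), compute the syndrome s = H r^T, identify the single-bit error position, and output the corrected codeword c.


s = (1, 0, 0, 0)^T, error position = 8, corrected codeword c = 101111101100011

Compute s = H r^T mod 2 one row at a time:
  s_1 = 1 + 1 + 1 + 0 + 0 + 0 + 1 + 1 = 5 ≡ 1 (mod 2).
  s_2 = 1 + 1 + 1 + 1 + 0 + 0 + 1 + 1 = 6 ≡ 0 (mod 2).
  s_3 = 0 + 1 + 1 + 1 + 1 + 0 + 1 + 1 = 6 ≡ 0 (mod 2).
  s_4 = 1 + 1 + 1 + 1 + 1 + 0 + 0 + 1 = 6 ≡ 0 (mod 2).
s = (1, 0, 0, 0)^T — this equals column 8 of H (binary 1000), so error is at position 8.
Correct: flip bit 8 of r = 101111111100011 to get c = 101111101100011.


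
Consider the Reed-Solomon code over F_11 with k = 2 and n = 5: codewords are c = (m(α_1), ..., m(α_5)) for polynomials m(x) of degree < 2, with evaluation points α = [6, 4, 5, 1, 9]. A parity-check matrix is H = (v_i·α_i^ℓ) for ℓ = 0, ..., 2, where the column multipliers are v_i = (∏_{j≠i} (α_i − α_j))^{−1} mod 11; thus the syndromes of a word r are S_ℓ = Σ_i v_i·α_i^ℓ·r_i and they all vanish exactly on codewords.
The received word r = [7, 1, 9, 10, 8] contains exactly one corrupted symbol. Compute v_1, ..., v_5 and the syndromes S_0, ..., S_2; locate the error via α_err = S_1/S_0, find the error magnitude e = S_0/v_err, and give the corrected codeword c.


S = (4, 2, 1), error at position 1, error magnitude e = 1, c = [6, 1, 9, 10, 8].

Step 1: column multipliers v_i = (∏_{j≠i}(α_i − α_j))^{−1} mod 11.
  i = 1 (α = 6): (6−4)(6−5)(6−1)(6−9) = 2·1·5·(−3) = −30 ≡ 3, so v_1 = 3^{−1} = 4 (mod 11).
  i = 2 (α = 4): (4−6)(4−5)(4−1)(4−9) = (−2)·(−1)·3·(−5) = −30 ≡ 3, so v_2 = 3^{−1} = 4 (mod 11).
  i = 3 (α = 5): (5−6)(5−4)(5−1)(5−9) = (−1)·1·4·(−4) = 16 ≡ 5, so v_3 = 5^{−1} = 9 (mod 11).
  i = 4 (α = 1): (1−6)(1−4)(1−5)(1−9) = (−5)·(−3)·(−4)·(−8) = 480 ≡ 7, so v_4 = 7^{−1} = 8 (mod 11).
  i = 5 (α = 9): (9−6)(9−4)(9−5)(9−1) = 3·5·4·8 = 480 ≡ 7, so v_5 = 7^{−1} = 8 (mod 11).
  v = [4, 4, 9, 8, 8].
Step 2: syndromes of r = [7, 1, 9, 10, 8] (all sums mod 11).
  S_0 = Σ v_i r_i = 4·7 + 4·1 + 9·9 + 8·10 + 8·8 = 257 ≡ 4.
  S_1 = Σ v_i α_i r_i = 4·6·7 + 4·4·1 + 9·5·9 + 8·1·10 + 8·9·8 = 1245 ≡ 2.
  α_i^2 mod 11 = [3, 5, 3, 1, 4].
  S_2 = Σ v_i α_i^2 r_i = 4·3·7 + 4·5·1 + 9·3·9 + 8·1·10 + 8·4·8 = 683 ≡ 1.
  S = (4, 2, 1) ≠ 0, so r is not a codeword (an error is present).
Step 3: locate the error. For a single error e at position i, S_ℓ = v_i·e·α_i^ℓ, so α_err = S_1/S_0.
  S_0^{−1} = 4^{−1} = 3 (mod 11), so α_err = 2·3 = 6 ≡ 6 = α_1. Error position i = 1.
  Consistency check: S_2/S_1 = 1·6 = 6 ≡ 6 = α_err ✓ (single-error assumption holds).
Step 4: error magnitude e = S_0/v_1 = S_0·∏_{j≠1}(α_1 − α_j) = 4·3 = 12 ≡ 1 (mod 11).
Step 5: correct position 1: c_1 = r_1 − e = 7 − 1 ≡ 6 (mod 11). Hence c = [6, 1, 9, 10, 8].
  Check: interpolating c through the α_i gives m(x) = 2 + 8·x (degree < 2) with m(α_i) = c_i for every i, so c is indeed a codeword.


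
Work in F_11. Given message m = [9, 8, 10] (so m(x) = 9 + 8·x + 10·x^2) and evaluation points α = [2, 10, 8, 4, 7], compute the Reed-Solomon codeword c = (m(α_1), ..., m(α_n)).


c = [10, 0, 9, 3, 5]

Message polynomial: m(x) = 9 + 8·x + 10·x^2 (mod 11).
For each evaluation point α_i, compute m(α_i) mod 11:
  α_1 = 2: Horner steps 10 → 6 → 10, so m(2) = 10.
  α_2 = 10: Horner steps 10 → 9 → 0, so m(10) = 0.
  α_3 = 8: Horner steps 10 → 0 → 9, so m(8) = 9.
  α_4 = 4: Horner steps 10 → 4 → 3, so m(4) = 3.
  α_5 = 7: Horner steps 10 → 1 → 5, so m(7) = 5.
Codeword c = [10, 0, 9, 3, 5] ∈ F_11^5.


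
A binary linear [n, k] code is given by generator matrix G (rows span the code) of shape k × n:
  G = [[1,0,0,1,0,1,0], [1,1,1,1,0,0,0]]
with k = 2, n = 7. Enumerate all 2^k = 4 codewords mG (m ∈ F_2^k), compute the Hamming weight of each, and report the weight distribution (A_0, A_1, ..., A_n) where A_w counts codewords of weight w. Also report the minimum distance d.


Weight distribution: A_0 = 1, A_3 = 2, A_4 = 1. Minimum distance d = 3.

Enumerate all 2^2 = 4 messages m ∈ F_2^2.
For each, compute codeword c = mG in F_2^7, then tally its weight.
  m = 00 → c = 0000000, weight = 0.
  m = 10 → c = 1001010, weight = 3.
  m = 01 → c = 1111000, weight = 4.
  m = 11 → c = 0110010, weight = 3.
Tally weights:
  weight 0: 1 codewords.
  weight 3: 2 codewords.
  weight 4: 1 codewords.
Minimum distance d = smallest w > 0 with A_w > 0 = 3.
Sanity: Σ A_w = 4 = 2^2 = 4 ✓.


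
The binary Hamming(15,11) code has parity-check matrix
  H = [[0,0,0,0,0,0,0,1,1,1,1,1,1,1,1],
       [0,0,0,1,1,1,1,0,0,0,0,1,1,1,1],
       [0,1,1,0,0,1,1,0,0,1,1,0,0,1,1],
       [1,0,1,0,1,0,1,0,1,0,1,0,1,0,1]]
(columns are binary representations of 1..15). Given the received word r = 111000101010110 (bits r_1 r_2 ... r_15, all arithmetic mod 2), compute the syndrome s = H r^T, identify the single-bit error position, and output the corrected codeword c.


s = (0, 1, 1, 0)^T, error position = 6, corrected codeword c = 111001101010110

Compute s = H r^T mod 2 one row at a time:
  s_1 = 0 + 1 + 0 + 1 + 0 + 1 + 1 + 0 = 4 ≡ 0 (mod 2).
  s_2 = 0 + 0 + 0 + 1 + 0 + 1 + 1 + 0 = 3 ≡ 1 (mod 2).
  s_3 = 1 + 1 + 0 + 1 + 0 + 1 + 1 + 0 = 5 ≡ 1 (mod 2).
  s_4 = 1 + 1 + 0 + 1 + 1 + 1 + 1 + 0 = 6 ≡ 0 (mod 2).
s = (0, 1, 1, 0)^T — this equals column 6 of H (binary 0110), so error is at position 6.
Correct: flip bit 6 of r = 111000101010110 to get c = 111001101010110.


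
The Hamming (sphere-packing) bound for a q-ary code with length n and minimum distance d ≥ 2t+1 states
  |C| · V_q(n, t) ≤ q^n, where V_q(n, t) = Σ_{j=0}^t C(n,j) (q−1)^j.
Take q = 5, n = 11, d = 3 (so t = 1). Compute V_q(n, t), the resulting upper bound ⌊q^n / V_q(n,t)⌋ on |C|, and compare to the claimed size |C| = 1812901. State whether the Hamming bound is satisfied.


V_q(n, t) = 45, q^n = 48828125, Hamming bound = 1085069, |C| = 1812901 > bound (violated).

Step 1: Compute V_q(n, t) = Σ_{j=0}^1 C(n, j) (q−1)^j.
  j = 0: C(11,0)·(4)^0 = 1·1 = 1.
  j = 1: C(11,1)·(4)^1 = 11·4 = 44.
  V_q(n, t) = 1 + 44 = 45.
Step 2: q^n = 5^11 = 48828125.
Step 3: Hamming bound ⌊q^n / V_q(n,t)⌋ = ⌊48828125/45⌋ = 1085069.
Step 4: Compare |C| = 1812901 to 1085069: violated.
The claimed |C| lies above the Hamming bound, so no 5-ary code of length 11 with d ≥ 3 can have 1812901 codewords.


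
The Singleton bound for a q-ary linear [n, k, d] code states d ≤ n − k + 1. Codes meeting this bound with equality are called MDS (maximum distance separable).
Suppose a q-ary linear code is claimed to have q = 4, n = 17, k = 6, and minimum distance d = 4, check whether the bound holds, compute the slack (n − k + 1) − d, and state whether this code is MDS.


Singleton RHS = n − k + 1 = 12, slack = 8, bound satisfied, not MDS.

Singleton bound: d ≤ n − k + 1.
Here n = 17, k = 6, so n − k + 1 = 12.
Given d = 4, check d ≤ 12: YES.
Slack = (n − k + 1) − d = 8.
The code is NOT MDS (slack = 8 > 0).
Description: the claimed parameters are [17, 6, 4]_4; such a code would be non-MDS.


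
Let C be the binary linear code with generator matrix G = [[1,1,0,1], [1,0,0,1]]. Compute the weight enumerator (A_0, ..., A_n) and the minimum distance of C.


Weight distribution: A_0 = 1, A_1 = 1, A_2 = 1, A_3 = 1. Minimum distance d = 1.

Enumerate all 2^2 = 4 messages m ∈ F_2^2.
For each, compute codeword c = mG in F_2^4, then tally its weight.
  m = 00 → c = 0000, weight = 0.
  m = 10 → c = 1101, weight = 3.
  m = 01 → c = 1001, weight = 2.
  m = 11 → c = 0100, weight = 1.
Tally weights:
  weight 0: 1 codewords.
  weight 1: 1 codewords.
  weight 2: 1 codewords.
  weight 3: 1 codewords.
Minimum distance d = smallest w > 0 with A_w > 0 = 1.
Sanity: Σ A_w = 4 = 2^2 = 4 ✓.


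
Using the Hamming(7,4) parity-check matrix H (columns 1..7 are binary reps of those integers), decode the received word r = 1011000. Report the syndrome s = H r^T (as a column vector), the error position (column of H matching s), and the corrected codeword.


s = (1, 1, 0)^T, error position = 6, corrected codeword c = 1011010

Compute s = H r^T mod 2 one row at a time:
  s_1 = 1 + 0 + 0 + 0 = 1 ≡ 1 (mod 2).
  s_2 = 0 + 1 + 0 + 0 = 1 ≡ 1 (mod 2).
  s_3 = 1 + 1 + 0 + 0 = 2 ≡ 0 (mod 2).
s = (1, 1, 0)^T — this equals column 6 of H (binary 110), so error is at position 6.
Correct: flip bit 6 of r = 1011000 to get c = 1011010.


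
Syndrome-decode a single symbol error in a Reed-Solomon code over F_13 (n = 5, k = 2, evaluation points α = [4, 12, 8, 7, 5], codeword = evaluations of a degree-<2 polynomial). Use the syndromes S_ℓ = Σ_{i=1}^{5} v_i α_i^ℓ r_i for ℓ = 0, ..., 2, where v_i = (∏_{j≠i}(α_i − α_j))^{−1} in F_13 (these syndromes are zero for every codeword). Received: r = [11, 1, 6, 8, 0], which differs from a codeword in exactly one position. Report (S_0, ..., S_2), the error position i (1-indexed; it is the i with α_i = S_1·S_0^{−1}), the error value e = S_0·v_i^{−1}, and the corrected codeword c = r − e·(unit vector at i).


S = (1, 7, 10), error at position 4, error magnitude e = 4, c = [11, 1, 6, 4, 0].

Step 1: column multipliers v_i = (∏_{j≠i}(α_i − α_j))^{−1} mod 13.
  i = 1 (α = 4): (4−12)(4−8)(4−7)(4−5) = (−8)·(−4)·(−3)·(−1) = 96 ≡ 5, so v_1 = 5^{−1} = 8 (mod 13).
  i = 2 (α = 12): (12−4)(12−8)(12−7)(12−5) = 8·4·5·7 = 1120 ≡ 2, so v_2 = 2^{−1} = 7 (mod 13).
  i = 3 (α = 8): (8−4)(8−12)(8−7)(8−5) = 4·(−4)·1·3 = −48 ≡ 4, so v_3 = 4^{−1} = 10 (mod 13).
  i = 4 (α = 7): (7−4)(7−12)(7−8)(7−5) = 3·(−5)·(−1)·2 = 30 ≡ 4, so v_4 = 4^{−1} = 10 (mod 13).
  i = 5 (α = 5): (5−4)(5−12)(5−8)(5−7) = 1·(−7)·(−3)·(−2) = −42 ≡ 10, so v_5 = 10^{−1} = 4 (mod 13).
  v = [8, 7, 10, 10, 4].
Step 2: syndromes of r = [11, 1, 6, 8, 0] (all sums mod 13).
  S_0 = Σ v_i r_i = 8·11 + 7·1 + 10·6 + 10·8 + 4·0 = 235 ≡ 1.
  S_1 = Σ v_i α_i r_i = 8·4·11 + 7·12·1 + 10·8·6 + 10·7·8 + 4·5·0 = 1476 ≡ 7.
  α_i^2 mod 13 = [3, 1, 12, 10, 12].
  S_2 = Σ v_i α_i^2 r_i = 8·3·11 + 7·1·1 + 10·12·6 + 10·10·8 + 4·12·0 = 1791 ≡ 10.
  S = (1, 7, 10) ≠ 0, so r is not a codeword (an error is present).
Step 3: locate the error. For a single error e at position i, S_ℓ = v_i·e·α_i^ℓ, so α_err = S_1/S_0.
  S_0^{−1} = 1^{−1} = 1 (mod 13), so α_err = 7·1 = 7 ≡ 7 = α_4. Error position i = 4.
  Consistency check: S_2/S_1 = 10·2 = 20 ≡ 7 = α_err ✓ (single-error assumption holds).
Step 4: error magnitude e = S_0/v_4 = S_0·∏_{j≠4}(α_4 − α_j) = 1·4 = 4 ≡ 4 (mod 13).
Step 5: correct position 4: c_4 = r_4 − e = 8 − 4 ≡ 4 (mod 13). Hence c = [11, 1, 6, 4, 0].
  Check: interpolating c through the α_i gives m(x) = 3 + 2·x (degree < 2) with m(α_i) = c_i for every i, so c is indeed a codeword.


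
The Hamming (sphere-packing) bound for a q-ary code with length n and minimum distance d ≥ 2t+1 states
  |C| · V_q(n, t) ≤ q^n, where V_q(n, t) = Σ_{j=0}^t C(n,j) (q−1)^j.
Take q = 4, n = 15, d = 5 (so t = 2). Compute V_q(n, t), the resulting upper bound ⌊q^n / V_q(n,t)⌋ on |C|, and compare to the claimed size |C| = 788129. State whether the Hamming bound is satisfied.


V_q(n, t) = 991, q^n = 1073741824, Hamming bound = 1083493, |C| = 788129 ≤ bound (satisfied).

Step 1: Compute V_q(n, t) = Σ_{j=0}^2 C(n, j) (q−1)^j.
  j = 0: C(15,0)·(3)^0 = 1·1 = 1.
  j = 1: C(15,1)·(3)^1 = 15·3 = 45.
  j = 2: C(15,2)·(3)^2 = 105·9 = 945.
  V_q(n, t) = 1 + 45 + 945 = 991.
Step 2: q^n = 4^15 = 1073741824.
Step 3: Hamming bound ⌊q^n / V_q(n,t)⌋ = ⌊1073741824/991⌋ = 1083493.
Step 4: Compare |C| = 788129 to 1083493: satisfied.
The claimed |C| lies below the Hamming bound.


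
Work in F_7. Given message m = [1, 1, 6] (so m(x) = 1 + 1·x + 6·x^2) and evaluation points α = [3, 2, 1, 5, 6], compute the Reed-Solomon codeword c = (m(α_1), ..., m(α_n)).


c = [2, 6, 1, 2, 6]

Message polynomial: m(x) = 1 + 1·x + 6·x^2 (mod 7).
For each evaluation point α_i, compute m(α_i) mod 7:
  α_1 = 3: Horner steps 6 → 5 → 2, so m(3) = 2.
  α_2 = 2: Horner steps 6 → 6 → 6, so m(2) = 6.
  α_3 = 1: Horner steps 6 → 0 → 1, so m(1) = 1.
  α_4 = 5: Horner steps 6 → 3 → 2, so m(5) = 2.
  α_5 = 6: Horner steps 6 → 2 → 6, so m(6) = 6.
Codeword c = [2, 6, 1, 2, 6] ∈ F_7^5.


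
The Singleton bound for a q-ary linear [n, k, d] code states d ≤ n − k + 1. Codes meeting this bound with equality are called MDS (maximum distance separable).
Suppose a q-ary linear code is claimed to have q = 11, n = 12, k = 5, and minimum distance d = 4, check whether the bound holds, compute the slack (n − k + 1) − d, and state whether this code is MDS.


Singleton RHS = n − k + 1 = 8, slack = 4, bound satisfied, not MDS.

Singleton bound: d ≤ n − k + 1.
Here n = 12, k = 5, so n − k + 1 = 8.
Given d = 4, check d ≤ 8: YES.
Slack = (n − k + 1) − d = 4.
The code is NOT MDS (slack = 4 > 0).
Description: the claimed parameters are [12, 5, 4]_11; such a code would be non-MDS.


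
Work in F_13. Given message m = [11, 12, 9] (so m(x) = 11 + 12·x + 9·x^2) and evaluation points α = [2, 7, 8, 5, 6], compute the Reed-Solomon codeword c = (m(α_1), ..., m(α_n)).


c = [6, 3, 7, 10, 4]

Message polynomial: m(x) = 11 + 12·x + 9·x^2 (mod 13).
For each evaluation point α_i, compute m(α_i) mod 13:
  α_1 = 2: Horner steps 9 → 4 → 6, so m(2) = 6.
  α_2 = 7: Horner steps 9 → 10 → 3, so m(7) = 3.
  α_3 = 8: Horner steps 9 → 6 → 7, so m(8) = 7.
  α_4 = 5: Horner steps 9 → 5 → 10, so m(5) = 10.
  α_5 = 6: Horner steps 9 → 1 → 4, so m(6) = 4.
Codeword c = [6, 3, 7, 10, 4] ∈ F_13^5.


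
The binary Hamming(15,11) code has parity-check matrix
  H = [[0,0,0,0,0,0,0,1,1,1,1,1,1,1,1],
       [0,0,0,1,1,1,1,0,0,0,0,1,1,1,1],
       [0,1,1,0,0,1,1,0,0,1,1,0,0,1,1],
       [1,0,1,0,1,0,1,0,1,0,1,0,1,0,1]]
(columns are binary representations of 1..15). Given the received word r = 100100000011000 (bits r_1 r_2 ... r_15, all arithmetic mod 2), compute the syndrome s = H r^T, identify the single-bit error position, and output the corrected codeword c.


s = (0, 0, 1, 0)^T, error position = 2, corrected codeword c = 110100000011000

Compute s = H r^T mod 2 one row at a time:
  s_1 = 0 + 0 + 0 + 1 + 1 + 0 + 0 + 0 = 2 ≡ 0 (mod 2).
  s_2 = 1 + 0 + 0 + 0 + 1 + 0 + 0 + 0 = 2 ≡ 0 (mod 2).
  s_3 = 0 + 0 + 0 + 0 + 0 + 1 + 0 + 0 = 1 ≡ 1 (mod 2).
  s_4 = 1 + 0 + 0 + 0 + 0 + 1 + 0 + 0 = 2 ≡ 0 (mod 2).
s = (0, 0, 1, 0)^T — this equals column 2 of H (binary 0010), so error is at position 2.
Correct: flip bit 2 of r = 100100000011000 to get c = 110100000011000.


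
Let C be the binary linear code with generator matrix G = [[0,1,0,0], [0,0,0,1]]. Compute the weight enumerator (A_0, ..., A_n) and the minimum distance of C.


Weight distribution: A_0 = 1, A_1 = 2, A_2 = 1. Minimum distance d = 1.

Enumerate all 2^2 = 4 messages m ∈ F_2^2.
For each, compute codeword c = mG in F_2^4, then tally its weight.
  m = 00 → c = 0000, weight = 0.
  m = 10 → c = 0100, weight = 1.
  m = 01 → c = 0001, weight = 1.
  m = 11 → c = 0101, weight = 2.
Tally weights:
  weight 0: 1 codewords.
  weight 1: 2 codewords.
  weight 2: 1 codewords.
Minimum distance d = smallest w > 0 with A_w > 0 = 1.
Sanity: Σ A_w = 4 = 2^2 = 4 ✓.


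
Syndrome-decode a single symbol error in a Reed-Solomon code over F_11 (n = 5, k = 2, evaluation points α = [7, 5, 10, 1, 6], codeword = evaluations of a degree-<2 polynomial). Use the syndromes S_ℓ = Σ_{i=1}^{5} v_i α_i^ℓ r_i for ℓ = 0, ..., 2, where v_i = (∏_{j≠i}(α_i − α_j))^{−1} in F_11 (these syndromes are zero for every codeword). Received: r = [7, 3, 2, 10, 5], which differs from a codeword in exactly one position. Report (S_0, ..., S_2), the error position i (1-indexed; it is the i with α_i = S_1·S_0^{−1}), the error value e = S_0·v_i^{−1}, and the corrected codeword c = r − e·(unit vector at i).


S = (2, 2, 2), error at position 4, error magnitude e = 4, c = [7, 3, 2, 6, 5].

Step 1: column multipliers v_i = (∏_{j≠i}(α_i − α_j))^{−1} mod 11.
  i = 1 (α = 7): (7−5)(7−10)(7−1)(7−6) = 2·(−3)·6·1 = −36 ≡ 8, so v_1 = 8^{−1} = 7 (mod 11).
  i = 2 (α = 5): (5−7)(5−10)(5−1)(5−6) = (−2)·(−5)·4·(−1) = −40 ≡ 4, so v_2 = 4^{−1} = 3 (mod 11).
  i = 3 (α = 10): (10−7)(10−5)(10−1)(10−6) = 3·5·9·4 = 540 ≡ 1, so v_3 = 1^{−1} = 1 (mod 11).
  i = 4 (α = 1): (1−7)(1−5)(1−10)(1−6) = (−6)·(−4)·(−9)·(−5) = 1080 ≡ 2, so v_4 = 2^{−1} = 6 (mod 11).
  i = 5 (α = 6): (6−7)(6−5)(6−10)(6−1) = (−1)·1·(−4)·5 = 20 ≡ 9, so v_5 = 9^{−1} = 5 (mod 11).
  v = [7, 3, 1, 6, 5].
Step 2: syndromes of r = [7, 3, 2, 10, 5] (all sums mod 11).
  S_0 = Σ v_i r_i = 7·7 + 3·3 + 1·2 + 6·10 + 5·5 = 145 ≡ 2.
  S_1 = Σ v_i α_i r_i = 7·7·7 + 3·5·3 + 1·10·2 + 6·1·10 + 5·6·5 = 618 ≡ 2.
  α_i^2 mod 11 = [5, 3, 1, 1, 3].
  S_2 = Σ v_i α_i^2 r_i = 7·5·7 + 3·3·3 + 1·1·2 + 6·1·10 + 5·3·5 = 409 ≡ 2.
  S = (2, 2, 2) ≠ 0, so r is not a codeword (an error is present).
Step 3: locate the error. For a single error e at position i, S_ℓ = v_i·e·α_i^ℓ, so α_err = S_1/S_0.
  S_0^{−1} = 2^{−1} = 6 (mod 11), so α_err = 2·6 = 12 ≡ 1 = α_4. Error position i = 4.
  Consistency check: S_2/S_1 = 2·6 = 12 ≡ 1 = α_err ✓ (single-error assumption holds).
Step 4: error magnitude e = S_0/v_4 = S_0·∏_{j≠4}(α_4 − α_j) = 2·2 = 4 ≡ 4 (mod 11).
Step 5: correct position 4: c_4 = r_4 − e = 10 − 4 ≡ 6 (mod 11). Hence c = [7, 3, 2, 6, 5].
  Check: interpolating c through the α_i gives m(x) = 4 + 2·x (degree < 2) with m(α_i) = c_i for every i, so c is indeed a codeword.
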